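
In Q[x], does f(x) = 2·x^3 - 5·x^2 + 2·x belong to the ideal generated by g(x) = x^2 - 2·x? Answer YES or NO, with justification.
YES

In Q[x] the ideal (g) consists of all multiples of g, so f ∈ (g) iff g | f, i.e. iff the remainder of f on division by g is 0. Divide f by g (g is monic, so eliminate the leading term of the running remainder at each step):
  leading term 2·x^3: subtract (2·x)·g(x) = 2·x^3 - 4·x^2, leaving -x^2 + 2·x
  leading term -x^2: subtract (-1)·g(x) = -x^2 + 2·x, leaving 0
The remainder is 0, so f(x) = g(x) · h(x) with h(x) = 2·x - 1. Hence g | f, i.e. f ∈ (g).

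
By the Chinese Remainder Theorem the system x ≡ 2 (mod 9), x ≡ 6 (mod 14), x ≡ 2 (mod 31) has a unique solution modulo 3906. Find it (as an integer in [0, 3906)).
x ≡ 2792 (mod 3906); the representative in [0, 3906) is 2792

The moduli 9, 14, 31 are pairwise coprime, so by the CRT there is a unique solution mod 9·14·31 = 3906.
Solve by successive substitution. Start with x ≡ 2 (mod 9).
  Combine with x ≡ 6 (mod 14): write x = 2 + 9·t and require 2 + 9·t ≡ 6 (mod 14), i.e. 9·t ≡ 6 − 2 ≡ 4 (mod 14). Since 9^(−1) ≡ 11 (mod 14), t ≡ 11·4 ≡ 2 (mod 14). So x ≡ 2 + 9·2 = 20 (mod 126).
  Combine with x ≡ 2 (mod 31): write x = 20 + 126·t and require 20 + 126·t ≡ 2 (mod 31), i.e. 126·t ≡ 2 − 20 ≡ 13 (mod 31). Since 126^(−1) ≡ 16 (mod 31) (126 ≡ 2 (mod 31)), t ≡ 16·13 ≡ 22 (mod 31). So x ≡ 20 + 126·22 = 2792 (mod 3906).
Unique solution in [0, 3906): x = 2792.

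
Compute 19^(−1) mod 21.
Apply the extended Euclidean algorithm to (21, 19), tracking rows (r, s, t) with s·21 + t·19 = r. Each division r_prev = q·r_cur + r_new produces the new row as (previous row) − q·(current row):
  row A: (21, 1, 0)   [1·21 + 0·19 = 21]
  row B: (19, 0, 1)   [0·21 + 1·19 = 19]
  21 = 1·19 + 2   → row C = row A − 1·row B = (2, 1, −1)   [check: 1·21 − 1·19 = 2]
  19 = 9·2 + 1   → row D = row B − 9·row C = (1, −9, 10)   [check: −9·21 + 10·19 = 1]
  2 = 2·1 + 0   → remainder 0, stop. gcd = 1 (last nonzero row D).
The gcd is 1, so 19 is invertible mod 21. The last nonzero row gives −9·21 + 10·19 = 1, so t = 10. So 19^(−1) ≡ 10 (mod 21). Verify: 19 · 10 = 190 ≡ 1 (mod 21). ✓

Final answer: 19^(−1) ≡ 10 (mod 21)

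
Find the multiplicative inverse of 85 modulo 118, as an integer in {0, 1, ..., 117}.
85^(−1) ≡ 25 (mod 118)

Apply the extended Euclidean algorithm to (118, 85), tracking rows (r, s, t) with s·118 + t·85 = r. Each division r_prev = q·r_cur + r_new produces the new row as (previous row) − q·(current row):
  row A: (118, 1, 0)   [1·118 + 0·85 = 118]
  row B: (85, 0, 1)   [0·118 + 1·85 = 85]
  118 = 1·85 + 33   → row C = row A − 1·row B = (33, 1, −1)   [check: 1·118 − 1·85 = 33]
  85 = 2·33 + 19   → row D = row B − 2·row C = (19, −2, 3)   [check: −2·118 + 3·85 = 19]
  33 = 1·19 + 14   → row E = row C − 1·row D = (14, 3, −4)   [check: 3·118 − 4·85 = 14]
  19 = 1·14 + 5   → row F = row D − 1·row E = (5, −5, 7)   [check: −5·118 + 7·85 = 5]
  14 = 2·5 + 4   → row G = row E − 2·row F = (4, 13, −18)   [check: 13·118 − 18·85 = 4]
  5 = 1·4 + 1   → row H = row F − 1·row G = (1, −18, 25)   [check: −18·118 + 25·85 = 1]
  4 = 4·1 + 0   → remainder 0, stop. gcd = 1 (last nonzero row H).
The gcd is 1, so 85 is invertible mod 118. The last nonzero row gives −18·118 + 25·85 = 1, so t = 25. So 85^(−1) ≡ 25 (mod 118). Verify: 85 · 25 = 2125 ≡ 1 (mod 118). ✓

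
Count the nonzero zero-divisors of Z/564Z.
Z/564Z has 379 nonzero zero-divisors

In Z/564Z each nonzero element is either a unit (gcd with 564 is 1) or a zero-divisor (gcd > 1). The number of units is φ(564): factorise 564 = 2^2 · 3 · 47, so φ(564) = (2^2 − 2^1) · (3 − 1) · (47 − 1) = 2 · 2 · 46 = 184. The nonzero elements number 564 − 1 = 563. Hence the nonzero zero-divisors number 563 − 184 = 379.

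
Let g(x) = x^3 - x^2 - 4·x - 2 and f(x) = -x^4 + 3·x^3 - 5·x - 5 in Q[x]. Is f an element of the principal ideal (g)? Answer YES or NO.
In Q[x] the ideal (g) consists of all multiples of g, so f ∈ (g) iff g | f, i.e. iff the remainder of f on division by g is 0. Divide f by g (g is monic, so eliminate the leading term of the running remainder at each step):
  leading term -x^4: subtract (-x)·g(x) = -x^4 + x^3 + 4·x^2 + 2·x, leaving 2·x^3 - 4·x^2 - 7·x - 5
  leading term 2·x^3: subtract (2)·g(x) = 2·x^3 - 2·x^2 - 8·x - 4, leaving -2·x^2 + x - 1
The remainder r(x) = -2·x^2 + x - 1 ≠ 0 (and deg r < deg g), so g ∤ f, i.e. f ∉ (g).

Final answer: NO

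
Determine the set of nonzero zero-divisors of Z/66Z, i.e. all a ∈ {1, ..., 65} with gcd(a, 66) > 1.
nonzero zero-divisors of Z/66Z = {2, 3, 4, 6, 8, 9, 10, 11, 12, 14, 15, 16, 18, 20, 21, 22, 24, 26, 27, 28, 30, 32, 33, 34, 36, 38, 39, 40, 42, 44, 45, 46, 48, 50, 51, 52, 54, 55, 56, 57, 58, 60, 62, 63, 64}

An element a ∈ Z/66Z (with a ≠ 0) is a zero-divisor iff gcd(a, 66) > 1 (because a is a unit precisely when gcd(a, n) = 1, and in Z/nZ every nonzero, non-unit element is a zero-divisor). Scan a = 1, ..., 65 and keep those with gcd(a, 66) > 1:
  gcd(2, 66) = 2, gcd(3, 66) = 3, gcd(4, 66) = 2, gcd(6, 66) = 6, gcd(8, 66) = 2, gcd(9, 66) = 3, gcd(10, 66) = 2, gcd(11, 66) = 11, gcd(12, 66) = 6, gcd(14, 66) = 2, gcd(15, 66) = 3, gcd(16, 66) = 2, gcd(18, 66) = 6, gcd(20, 66) = 2, gcd(21, 66) = 3, gcd(22, 66) = 22, gcd(24, 66) = 6, gcd(26, 66) = 2, gcd(27, 66) = 3, gcd(28, 66) = 2, gcd(30, 66) = 6, gcd(32, 66) = 2, gcd(33, 66) = 33, gcd(34, 66) = 2, gcd(36, 66) = 6, gcd(38, 66) = 2, gcd(39, 66) = 3, gcd(40, 66) = 2, gcd(42, 66) = 6, gcd(44, 66) = 22, gcd(45, 66) = 3, gcd(46, 66) = 2, gcd(48, 66) = 6, gcd(50, 66) = 2, gcd(51, 66) = 3, gcd(52, 66) = 2, gcd(54, 66) = 6, gcd(55, 66) = 11, gcd(56, 66) = 2, gcd(57, 66) = 3, gcd(58, 66) = 2, gcd(60, 66) = 6, gcd(62, 66) = 2, gcd(63, 66) = 3, gcd(64, 66) = 2.
All other a ∈ {1, ..., 65} have gcd(a, 66) = 1 and are units. So the nonzero zero-divisors are exactly the 45 values of a appearing in this scan.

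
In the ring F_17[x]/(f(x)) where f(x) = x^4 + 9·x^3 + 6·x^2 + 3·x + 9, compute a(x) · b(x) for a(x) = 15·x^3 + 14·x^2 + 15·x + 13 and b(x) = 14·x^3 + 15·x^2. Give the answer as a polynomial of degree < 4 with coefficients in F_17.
a · b ≡ 12·x^3 + 13·x^2 + 14·x + 6 (mod f(x))

Multiply as integer polynomials: a · b = 210·x^6 + 421·x^5 + 420·x^4 + 407·x^3 + 195·x^2. Reducing coefficients mod 17: a · b ≡ 6·x^6 + 13·x^5 + 12·x^4 + 16·x^3 + 8·x^2. Now divide by f(x) = x^4 + 9·x^3 + 6·x^2 + 3·x + 9 in F_17[x], eliminating the leading term at each step:
  leading term 6·x^6: subtract (6·x^2)·f(x) = 6·x^6 + 3·x^5 + 2·x^4 + x^3 + 3·x^2, leaving 10·x^5 + 10·x^4 + 15·x^3 + 5·x^2 (coefficients mod 17)
  leading term 10·x^5: subtract (10·x)·f(x) = 10·x^5 + 5·x^4 + 9·x^3 + 13·x^2 + 5·x, leaving 5·x^4 + 6·x^3 + 9·x^2 + 12·x (coefficients mod 17)
  leading term 5·x^4: subtract (5)·f(x) = 5·x^4 + 11·x^3 + 13·x^2 + 15·x + 11, leaving 12·x^3 + 13·x^2 + 14·x + 6 (coefficients mod 17)
The degree is now < 4, so this is the remainder. Hence a · b ≡ 12·x^3 + 13·x^2 + 14·x + 6 in F_17[x]/(f).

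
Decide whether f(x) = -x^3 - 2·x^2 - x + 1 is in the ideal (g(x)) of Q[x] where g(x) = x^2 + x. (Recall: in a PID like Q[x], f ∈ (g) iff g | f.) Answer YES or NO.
In Q[x] the ideal (g) consists of all multiples of g, so f ∈ (g) iff g | f, i.e. iff the remainder of f on division by g is 0. Divide f by g (g is monic, so eliminate the leading term of the running remainder at each step):
  leading term -x^3: subtract (-x)·g(x) = -x^3 - x^2, leaving -x^2 - x + 1
  leading term -x^2: subtract (-1)·g(x) = -x^2 - x, leaving 1
The remainder r(x) = 1 ≠ 0 (and deg r < deg g), so g ∤ f, i.e. f ∉ (g).

Final answer: NO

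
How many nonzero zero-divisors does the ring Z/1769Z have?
In Z/1769Z each nonzero element is either a unit (gcd with 1769 is 1) or a zero-divisor (gcd > 1). The number of units is φ(1769): factorise 1769 = 29 · 61, so φ(1769) = (29 − 1) · (61 − 1) = 28 · 60 = 1680. The nonzero elements number 1769 − 1 = 1768. Hence the nonzero zero-divisors number 1768 − 1680 = 88.

Final answer: Z/1769Z has 88 nonzero zero-divisors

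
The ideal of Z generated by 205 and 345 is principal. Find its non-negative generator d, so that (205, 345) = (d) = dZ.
In the PID Z, (a, b) is generated by gcd(a, b). Compute gcd(345, 205) with the extended Euclidean algorithm, tracking rows (r, s, t) with s·345 + t·205 = r:
  row A: (345, 1, 0)   [1·345 + 0·205 = 345]
  row B: (205, 0, 1)   [0·345 + 1·205 = 205]
  345 = 1·205 + 140   → row C = row A − 1·row B = (140, 1, −1)   [check: 1·345 − 1·205 = 140]
  205 = 1·140 + 65   → row D = row B − 1·row C = (65, −1, 2)   [check: −1·345 + 2·205 = 65]
  140 = 2·65 + 10   → row E = row C − 2·row D = (10, 3, −5)   [check: 3·345 − 5·205 = 10]
  65 = 6·10 + 5   → row F = row D − 6·row E = (5, −19, 32)   [check: −19·345 + 32·205 = 5]
  10 = 2·5 + 0   → remainder 0, stop. gcd = 5 (last nonzero row F).
So gcd(205, 345) = 5, with Bézout identity −19·345 + 32·205 = 5. Containment (⊇): the Bézout identity exhibits 5 as an element of (205, 345), giving (5) ⊆ (205, 345). Containment (⊆): since 5 | 205 and 5 | 345 (205 = 5·41, 345 = 5·69), every Z-linear combination of 205 and 345 is divisible by 5, so (205, 345) ⊆ (5). Therefore (205, 345) = (5), d = 5.

Final answer: (205, 345) = (5); d = 5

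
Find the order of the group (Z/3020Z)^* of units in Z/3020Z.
(Z/3020Z)^* consists of the classes a with gcd(a, 3020) = 1, so its order is φ(3020). φ is multiplicative, with φ(p^e) = p^e − p^(e−1). Factorise 3020 = 2^2 · 5 · 151. Then
  φ(3020) = (2^2 − 2^1) · (5 − 1) · (151 − 1) = 2 · 4 · 150 = 1200.
Thus |(Z/3020Z)^*| = 1200.

Final answer: |(Z/3020Z)^*| = 1200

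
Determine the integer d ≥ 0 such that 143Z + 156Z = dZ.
In the PID Z, (a, b) is generated by gcd(a, b). Compute gcd(156, 143) with the extended Euclidean algorithm, tracking rows (r, s, t) with s·156 + t·143 = r:
  row A: (156, 1, 0)   [1·156 + 0·143 = 156]
  row B: (143, 0, 1)   [0·156 + 1·143 = 143]
  156 = 1·143 + 13   → row C = row A − 1·row B = (13, 1, −1)   [check: 1·156 − 1·143 = 13]
  143 = 11·13 + 0   → remainder 0, stop. gcd = 13 (last nonzero row C).
So gcd(143, 156) = 13, with Bézout identity 1·156 − 1·143 = 13. Containment (⊇): the Bézout identity exhibits 13 as an element of (143, 156), giving (13) ⊆ (143, 156). Containment (⊆): since 13 | 143 and 13 | 156 (143 = 13·11, 156 = 13·12), every Z-linear combination of 143 and 156 is divisible by 13, so (143, 156) ⊆ (13). Therefore (143, 156) = (13), d = 13.

Final answer: (143, 156) = (13); d = 13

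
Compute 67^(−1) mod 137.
67^(−1) ≡ 45 (mod 137)

Apply the extended Euclidean algorithm to (137, 67), tracking rows (r, s, t) with s·137 + t·67 = r. Each division r_prev = q·r_cur + r_new produces the new row as (previous row) − q·(current row):
  row A: (137, 1, 0)   [1·137 + 0·67 = 137]
  row B: (67, 0, 1)   [0·137 + 1·67 = 67]
  137 = 2·67 + 3   → row C = row A − 2·row B = (3, 1, −2)   [check: 1·137 − 2·67 = 3]
  67 = 22·3 + 1   → row D = row B − 22·row C = (1, −22, 45)   [check: −22·137 + 45·67 = 1]
  3 = 3·1 + 0   → remainder 0, stop. gcd = 1 (last nonzero row D).
The gcd is 1, so 67 is invertible mod 137. The last nonzero row gives −22·137 + 45·67 = 1, so t = 45. So 67^(−1) ≡ 45 (mod 137). Verify: 67 · 45 = 3015 ≡ 1 (mod 137). ✓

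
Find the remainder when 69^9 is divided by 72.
45

Use repeated squaring. Binary(9) = 1001. Walk through the bits of the exponent 9 left-to-right: at each bit after the leading one, square the running value, then multiply by 69 if the bit is 1 (always reducing mod 72):
  bit 1 = 1 (leading): start with 69.
  bit 2 = 0: square 69^2 = 4761 ≡ 9 (mod 72).
  bit 3 = 0: square 9^2 = 81 ≡ 9 (mod 72).
  bit 4 = 1: square 9^2 = 81 ≡ 9; bit is 1, so multiply 9·69 = 621 ≡ 45 (mod 72).
Final value: 69^9 ≡ 45 (mod 72).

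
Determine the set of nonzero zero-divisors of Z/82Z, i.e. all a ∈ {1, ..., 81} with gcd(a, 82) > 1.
nonzero zero-divisors of Z/82Z = {2, 4, 6, 8, 10, 12, 14, 16, 18, 20, 22, 24, 26, 28, 30, 32, 34, 36, 38, 40, 41, 42, 44, 46, 48, 50, 52, 54, 56, 58, 60, 62, 64, 66, 68, 70, 72, 74, 76, 78, 80}

An element a ∈ Z/82Z (with a ≠ 0) is a zero-divisor iff gcd(a, 82) > 1 (because a is a unit precisely when gcd(a, n) = 1, and in Z/nZ every nonzero, non-unit element is a zero-divisor). Scan a = 1, ..., 81 and keep those with gcd(a, 82) > 1:
  gcd(2, 82) = 2, gcd(4, 82) = 2, gcd(6, 82) = 2, gcd(8, 82) = 2, gcd(10, 82) = 2, gcd(12, 82) = 2, gcd(14, 82) = 2, gcd(16, 82) = 2, gcd(18, 82) = 2, gcd(20, 82) = 2, gcd(22, 82) = 2, gcd(24, 82) = 2, gcd(26, 82) = 2, gcd(28, 82) = 2, gcd(30, 82) = 2, gcd(32, 82) = 2, gcd(34, 82) = 2, gcd(36, 82) = 2, gcd(38, 82) = 2, gcd(40, 82) = 2, gcd(41, 82) = 41, gcd(42, 82) = 2, gcd(44, 82) = 2, gcd(46, 82) = 2, gcd(48, 82) = 2, gcd(50, 82) = 2, gcd(52, 82) = 2, gcd(54, 82) = 2, gcd(56, 82) = 2, gcd(58, 82) = 2, gcd(60, 82) = 2, gcd(62, 82) = 2, gcd(64, 82) = 2, gcd(66, 82) = 2, gcd(68, 82) = 2, gcd(70, 82) = 2, gcd(72, 82) = 2, gcd(74, 82) = 2, gcd(76, 82) = 2, gcd(78, 82) = 2, gcd(80, 82) = 2.
All other a ∈ {1, ..., 81} have gcd(a, 82) = 1 and are units. So the nonzero zero-divisors are exactly the 41 values of a appearing in this scan.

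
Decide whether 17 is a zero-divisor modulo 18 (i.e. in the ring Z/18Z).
gcd(17, 18) = 1, so 17 is a unit in Z/18Z (it has a multiplicative inverse). A unit cannot be a zero-divisor: if 17·b ≡ 0 then multiplying both sides by 17^(−1) gives b ≡ 0. So 17 is not a zero-divisor.

Final answer: NO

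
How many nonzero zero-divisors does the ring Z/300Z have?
In Z/300Z each nonzero element is either a unit (gcd with 300 is 1) or a zero-divisor (gcd > 1). The number of units is φ(300): factorise 300 = 2^2 · 3 · 5^2, so φ(300) = (2^2 − 2^1) · (3 − 1) · (5^2 − 5^1) = 2 · 2 · 20 = 80. The nonzero elements number 300 − 1 = 299. Hence the nonzero zero-divisors number 299 − 80 = 219.

Final answer: Z/300Z has 219 nonzero zero-divisors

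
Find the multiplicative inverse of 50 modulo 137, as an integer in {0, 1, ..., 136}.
Apply the extended Euclidean algorithm to (137, 50), tracking rows (r, s, t) with s·137 + t·50 = r. Each division r_prev = q·r_cur + r_new produces the new row as (previous row) − q·(current row):
  row A: (137, 1, 0)   [1·137 + 0·50 = 137]
  row B: (50, 0, 1)   [0·137 + 1·50 = 50]
  137 = 2·50 + 37   → row C = row A − 2·row B = (37, 1, −2)   [check: 1·137 − 2·50 = 37]
  50 = 1·37 + 13   → row D = row B − 1·row C = (13, −1, 3)   [check: −1·137 + 3·50 = 13]
  37 = 2·13 + 11   → row E = row C − 2·row D = (11, 3, −8)   [check: 3·137 − 8·50 = 11]
  13 = 1·11 + 2   → row F = row D − 1·row E = (2, −4, 11)   [check: −4·137 + 11·50 = 2]
  11 = 5·2 + 1   → row G = row E − 5·row F = (1, 23, −63)   [check: 23·137 − 63·50 = 1]
  2 = 2·1 + 0   → remainder 0, stop. gcd = 1 (last nonzero row G).
The gcd is 1, so 50 is invertible mod 137. The last nonzero row gives 23·137 − 63·50 = 1, so t = −63. So 50^(−1) ≡ −63 ≡ 74 (mod 137). Verify: 50 · 74 = 3700 ≡ 1 (mod 137). ✓

Final answer: 50^(−1) ≡ 74 (mod 137)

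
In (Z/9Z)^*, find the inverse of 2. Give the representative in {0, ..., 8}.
2^(−1) ≡ 5 (mod 9)

Apply the extended Euclidean algorithm to (9, 2), tracking rows (r, s, t) with s·9 + t·2 = r. Each division r_prev = q·r_cur + r_new produces the new row as (previous row) − q·(current row):
  row A: (9, 1, 0)   [1·9 + 0·2 = 9]
  row B: (2, 0, 1)   [0·9 + 1·2 = 2]
  9 = 4·2 + 1   → row C = row A − 4·row B = (1, 1, −4)   [check: 1·9 − 4·2 = 1]
  2 = 2·1 + 0   → remainder 0, stop. gcd = 1 (last nonzero row C).
The gcd is 1, so 2 is invertible mod 9. The last nonzero row gives 1·9 − 4·2 = 1, so t = −4. So 2^(−1) ≡ −4 ≡ 5 (mod 9). Verify: 2 · 5 = 10 ≡ 1 (mod 9). ✓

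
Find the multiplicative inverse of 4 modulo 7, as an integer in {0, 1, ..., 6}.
4^(−1) ≡ 2 (mod 7)

Apply the extended Euclidean algorithm to (7, 4), tracking rows (r, s, t) with s·7 + t·4 = r. Each division r_prev = q·r_cur + r_new produces the new row as (previous row) − q·(current row):
  row A: (7, 1, 0)   [1·7 + 0·4 = 7]
  row B: (4, 0, 1)   [0·7 + 1·4 = 4]
  7 = 1·4 + 3   → row C = row A − 1·row B = (3, 1, −1)   [check: 1·7 − 1·4 = 3]
  4 = 1·3 + 1   → row D = row B − 1·row C = (1, −1, 2)   [check: −1·7 + 2·4 = 1]
  3 = 3·1 + 0   → remainder 0, stop. gcd = 1 (last nonzero row D).
The gcd is 1, so 4 is invertible mod 7. The last nonzero row gives −1·7 + 2·4 = 1, so t = 2. So 4^(−1) ≡ 2 (mod 7). Verify: 4 · 2 = 8 ≡ 1 (mod 7). ✓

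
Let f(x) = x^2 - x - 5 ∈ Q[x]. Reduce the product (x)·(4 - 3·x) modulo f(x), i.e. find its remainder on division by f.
a · b ≡ x - 15 (mod f(x))

First multiply in Q[x] without reducing: a · b = -3·x^2 + 4·x. Now divide by f(x) = x^2 - x - 5, eliminating the leading term at each step:
  leading term -3·x^2: subtract (-3)·f(x) = -3·x^2 + 3·x + 15, leaving x - 15
The degree is now < 2, so this is the remainder. Hence a · b ≡ x - 15 in Q[x]/(f).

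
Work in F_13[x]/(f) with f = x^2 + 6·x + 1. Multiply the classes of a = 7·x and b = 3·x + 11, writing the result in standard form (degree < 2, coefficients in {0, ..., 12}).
Multiply as integer polynomials: a · b = 21·x^2 + 77·x. Reducing coefficients mod 13: a · b ≡ 8·x^2 + 12·x. Now divide by f(x) = x^2 + 6·x + 1 in F_13[x], eliminating the leading term at each step:
  leading term 8·x^2: subtract (8)·f(x) = 8·x^2 + 9·x + 8, leaving 3·x + 5 (coefficients mod 13)
The degree is now < 2, so this is the remainder. Hence a · b ≡ 3·x + 5 in F_13[x]/(f).

Final answer: a · b ≡ 3·x + 5 (mod f(x))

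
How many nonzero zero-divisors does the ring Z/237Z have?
In Z/237Z each nonzero element is either a unit (gcd with 237 is 1) or a zero-divisor (gcd > 1). The number of units is φ(237): factorise 237 = 3 · 79, so φ(237) = (3 − 1) · (79 − 1) = 2 · 78 = 156. The nonzero elements number 237 − 1 = 236. Hence the nonzero zero-divisors number 236 − 156 = 80.

Final answer: Z/237Z has 80 nonzero zero-divisors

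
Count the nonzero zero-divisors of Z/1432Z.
Z/1432Z has 719 nonzero zero-divisors

In Z/1432Z each nonzero element is either a unit (gcd with 1432 is 1) or a zero-divisor (gcd > 1). The number of units is φ(1432): factorise 1432 = 2^3 · 179, so φ(1432) = (2^3 − 2^2) · (179 − 1) = 4 · 178 = 712. The nonzero elements number 1432 − 1 = 1431. Hence the nonzero zero-divisors number 1431 − 712 = 719.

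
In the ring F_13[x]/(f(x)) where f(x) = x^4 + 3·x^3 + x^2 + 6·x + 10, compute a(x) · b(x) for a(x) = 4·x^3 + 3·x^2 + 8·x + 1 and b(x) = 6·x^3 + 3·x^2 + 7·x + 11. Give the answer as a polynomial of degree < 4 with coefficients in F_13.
a · b ≡ 4·x^3 + 8·x^2 + 4·x (mod f(x))

Multiply as integer polynomials: a · b = 24·x^6 + 30·x^5 + 85·x^4 + 95·x^3 + 92·x^2 + 95·x + 11. Reducing coefficients mod 13: a · b ≡ 11·x^6 + 4·x^5 + 7·x^4 + 4·x^3 + x^2 + 4·x + 11. Now divide by f(x) = x^4 + 3·x^3 + x^2 + 6·x + 10 in F_13[x], eliminating the leading term at each step:
  leading term 11·x^6: subtract (11·x^2)·f(x) = 11·x^6 + 7·x^5 + 11·x^4 + x^3 + 6·x^2, leaving 10·x^5 + 9·x^4 + 3·x^3 + 8·x^2 + 4·x + 11 (coefficients mod 13)
  leading term 10·x^5: subtract (10·x)·f(x) = 10·x^5 + 4·x^4 + 10·x^3 + 8·x^2 + 9·x, leaving 5·x^4 + 6·x^3 + 8·x + 11 (coefficients mod 13)
  leading term 5·x^4: subtract (5)·f(x) = 5·x^4 + 2·x^3 + 5·x^2 + 4·x + 11, leaving 4·x^3 + 8·x^2 + 4·x (coefficients mod 13)
The degree is now < 4, so this is the remainder. Hence a · b ≡ 4·x^3 + 8·x^2 + 4·x in F_13[x]/(f).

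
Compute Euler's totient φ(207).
φ is multiplicative, with φ(p^e) = p^e − p^(e−1). Factorise 207 = 3^2 · 23. Then
  φ(207) = (3^2 − 3^1) · (23 − 1) = 6 · 22 = 132.

Final answer: φ(207) = 132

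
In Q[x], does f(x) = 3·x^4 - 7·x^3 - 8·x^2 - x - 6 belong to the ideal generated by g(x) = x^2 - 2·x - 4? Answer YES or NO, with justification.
NO

In Q[x] the ideal (g) consists of all multiples of g, so f ∈ (g) iff g | f, i.e. iff the remainder of f on division by g is 0. Divide f by g (g is monic, so eliminate the leading term of the running remainder at each step):
  leading term 3·x^4: subtract (3·x^2)·g(x) = 3·x^4 - 6·x^3 - 12·x^2, leaving -x^3 + 4·x^2 - x - 6
  leading term -x^3: subtract (-x)·g(x) = -x^3 + 2·x^2 + 4·x, leaving 2·x^2 - 5·x - 6
  leading term 2·x^2: subtract (2)·g(x) = 2·x^2 - 4·x - 8, leaving 2 - x
The remainder r(x) = 2 - x ≠ 0 (and deg r < deg g), so g ∤ f, i.e. f ∉ (g).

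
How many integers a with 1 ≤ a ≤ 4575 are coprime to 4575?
2400

The number of a ∈ {1, ..., 4575} with gcd(a, 4575) = 1 is by definition Euler's totient φ(4575). φ is multiplicative, with φ(p^e) = p^e − p^(e−1). Factorise 4575 = 3 · 5^2 · 61. Then
  φ(4575) = (3 − 1) · (5^2 − 5^1) · (61 − 1) = 2 · 20 · 60 = 2400.
So there are 2400 such integers.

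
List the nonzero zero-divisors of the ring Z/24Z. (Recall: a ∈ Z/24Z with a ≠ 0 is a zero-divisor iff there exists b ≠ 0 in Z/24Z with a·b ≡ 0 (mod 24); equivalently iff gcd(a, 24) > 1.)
An element a ∈ Z/24Z (with a ≠ 0) is a zero-divisor iff gcd(a, 24) > 1 (because a is a unit precisely when gcd(a, n) = 1, and in Z/nZ every nonzero, non-unit element is a zero-divisor). Scan a = 1, ..., 23 and keep those with gcd(a, 24) > 1:
  gcd(2, 24) = 2, gcd(3, 24) = 3, gcd(4, 24) = 4, gcd(6, 24) = 6, gcd(8, 24) = 8, gcd(9, 24) = 3, gcd(10, 24) = 2, gcd(12, 24) = 12, gcd(14, 24) = 2, gcd(15, 24) = 3, gcd(16, 24) = 8, gcd(18, 24) = 6, gcd(20, 24) = 4, gcd(21, 24) = 3, gcd(22, 24) = 2.
All other a ∈ {1, ..., 23} have gcd(a, 24) = 1 and are units. So the nonzero zero-divisors are exactly the 15 values of a appearing in this scan.

Final answer: nonzero zero-divisors of Z/24Z = {2, 3, 4, 6, 8, 9, 10, 12, 14, 15, 16, 18, 20, 21, 22}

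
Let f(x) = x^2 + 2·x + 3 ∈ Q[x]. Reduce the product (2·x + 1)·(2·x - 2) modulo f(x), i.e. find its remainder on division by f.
a · b ≡ -10·x - 14 (mod f(x))

First multiply in Q[x] without reducing: a · b = 4·x^2 - 2·x - 2. Now divide by f(x) = x^2 + 2·x + 3, eliminating the leading term at each step:
  leading term 4·x^2: subtract (4)·f(x) = 4·x^2 + 8·x + 12, leaving -10·x - 14
The degree is now < 2, so this is the remainder. Hence a · b ≡ -10·x - 14 in Q[x]/(f).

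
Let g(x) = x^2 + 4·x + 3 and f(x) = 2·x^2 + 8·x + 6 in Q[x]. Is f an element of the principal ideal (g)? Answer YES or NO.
YES

In Q[x] the ideal (g) consists of all multiples of g, so f ∈ (g) iff g | f, i.e. iff the remainder of f on division by g is 0. Divide f by g (g is monic, so eliminate the leading term of the running remainder at each step):
  leading term 2·x^2: subtract (2)·g(x) = 2·x^2 + 8·x + 6, leaving 0
The remainder is 0, so f(x) = g(x) · h(x) with h(x) = 2. Hence g | f, i.e. f ∈ (g).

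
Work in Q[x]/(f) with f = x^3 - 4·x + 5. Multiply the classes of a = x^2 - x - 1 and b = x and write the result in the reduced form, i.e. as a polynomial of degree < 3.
a · b ≡ -x^2 + 3·x - 5 (mod f(x))

First multiply in Q[x] without reducing: a · b = x^3 - x^2 - x. Now divide by f(x) = x^3 - 4·x + 5, eliminating the leading term at each step:
  leading term x^3: subtract (1)·f(x) = x^3 - 4·x + 5, leaving -x^2 + 3·x - 5
The degree is now < 3, so this is the remainder. Hence a · b ≡ -x^2 + 3·x - 5 in Q[x]/(f).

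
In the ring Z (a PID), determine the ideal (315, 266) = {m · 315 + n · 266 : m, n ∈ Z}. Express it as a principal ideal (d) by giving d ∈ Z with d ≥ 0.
In the PID Z, (a, b) is generated by gcd(a, b). Compute gcd(315, 266) with the extended Euclidean algorithm, tracking rows (r, s, t) with s·315 + t·266 = r:
  row A: (315, 1, 0)   [1·315 + 0·266 = 315]
  row B: (266, 0, 1)   [0·315 + 1·266 = 266]
  315 = 1·266 + 49   → row C = row A − 1·row B = (49, 1, −1)   [check: 1·315 − 1·266 = 49]
  266 = 5·49 + 21   → row D = row B − 5·row C = (21, −5, 6)   [check: −5·315 + 6·266 = 21]
  49 = 2·21 + 7   → row E = row C − 2·row D = (7, 11, −13)   [check: 11·315 − 13·266 = 7]
  21 = 3·7 + 0   → remainder 0, stop. gcd = 7 (last nonzero row E).
So gcd(315, 266) = 7, with Bézout identity 11·315 − 13·266 = 7. Containment (⊇): the Bézout identity exhibits 7 as an element of (315, 266), giving (7) ⊆ (315, 266). Containment (⊆): since 7 | 315 and 7 | 266 (315 = 7·45, 266 = 7·38), every Z-linear combination of 315 and 266 is divisible by 7, so (315, 266) ⊆ (7). Therefore (315, 266) = (7), d = 7.

Final answer: (315, 266) = (7); d = 7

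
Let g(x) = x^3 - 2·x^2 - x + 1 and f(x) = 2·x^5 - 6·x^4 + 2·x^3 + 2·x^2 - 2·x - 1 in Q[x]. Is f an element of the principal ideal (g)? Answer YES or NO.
NO

In Q[x] the ideal (g) consists of all multiples of g, so f ∈ (g) iff g | f, i.e. iff the remainder of f on division by g is 0. Divide f by g (g is monic, so eliminate the leading term of the running remainder at each step):
  leading term 2·x^5: subtract (2·x^2)·g(x) = 2·x^5 - 4·x^4 - 2·x^3 + 2·x^2, leaving -2·x^4 + 4·x^3 - 2·x - 1
  leading term -2·x^4: subtract (-2·x)·g(x) = -2·x^4 + 4·x^3 + 2·x^2 - 2·x, leaving -2·x^2 - 1
The remainder r(x) = -2·x^2 - 1 ≠ 0 (and deg r < deg g), so g ∤ f, i.e. f ∉ (g).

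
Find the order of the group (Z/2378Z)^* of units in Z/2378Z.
(Z/2378Z)^* consists of the classes a with gcd(a, 2378) = 1, so its order is φ(2378). φ is multiplicative, with φ(p^e) = p^e − p^(e−1). Factorise 2378 = 2 · 29 · 41. Then
  φ(2378) = (2 − 1) · (29 − 1) · (41 − 1) = 1 · 28 · 40 = 1120.
Thus |(Z/2378Z)^*| = 1120.

Final answer: |(Z/2378Z)^*| = 1120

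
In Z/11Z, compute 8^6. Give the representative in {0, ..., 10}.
3

Use repeated squaring. Binary(6) = 110. Walk through the bits of the exponent 6 left-to-right: at each bit after the leading one, square the running value, then multiply by 8 if the bit is 1 (always reducing mod 11):
  bit 1 = 1 (leading): start with 8.
  bit 2 = 1: square 8^2 = 64 ≡ 9; bit is 1, so multiply 9·8 = 72 ≡ 6 (mod 11).
  bit 3 = 0: square 6^2 = 36 ≡ 3 (mod 11).
Final value: 8^6 ≡ 3 (mod 11).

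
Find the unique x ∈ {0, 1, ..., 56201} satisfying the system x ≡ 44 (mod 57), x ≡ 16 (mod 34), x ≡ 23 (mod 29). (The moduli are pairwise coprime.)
x ≡ 35954 (mod 56202); the representative in [0, 56202) is 35954

The moduli 57, 34, 29 are pairwise coprime, so by the CRT there is a unique solution mod 57·34·29 = 56202.
Solve by successive substitution. Start with x ≡ 44 (mod 57).
  Combine with x ≡ 16 (mod 34): write x = 44 + 57·t and require 44 + 57·t ≡ 16 (mod 34), i.e. 57·t ≡ 16 − 44 ≡ 6 (mod 34). Since 57^(−1) ≡ 3 (mod 34) (57 ≡ 23 (mod 34)), t ≡ 3·6 ≡ 18 (mod 34). So x ≡ 44 + 57·18 = 1070 (mod 1938).
  Combine with x ≡ 23 (mod 29): write x = 1070 + 1938·t and require 1070 + 1938·t ≡ 23 (mod 29), i.e. 1938·t ≡ 23 − 1070 ≡ 26 (mod 29). Since 1938^(−1) ≡ 23 (mod 29) (1938 ≡ 24 (mod 29)), t ≡ 23·26 ≡ 18 (mod 29). So x ≡ 1070 + 1938·18 = 35954 (mod 56202).
Unique solution in [0, 56202): x = 35954.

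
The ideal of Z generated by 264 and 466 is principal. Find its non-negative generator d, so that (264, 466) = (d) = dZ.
(264, 466) = (2); d = 2

In the PID Z, (a, b) is generated by gcd(a, b). Compute gcd(466, 264) with the extended Euclidean algorithm, tracking rows (r, s, t) with s·466 + t·264 = r:
  row A: (466, 1, 0)   [1·466 + 0·264 = 466]
  row B: (264, 0, 1)   [0·466 + 1·264 = 264]
  466 = 1·264 + 202   → row C = row A − 1·row B = (202, 1, −1)   [check: 1·466 − 1·264 = 202]
  264 = 1·202 + 62   → row D = row B − 1·row C = (62, −1, 2)   [check: −1·466 + 2·264 = 62]
  202 = 3·62 + 16   → row E = row C − 3·row D = (16, 4, −7)   [check: 4·466 − 7·264 = 16]
  62 = 3·16 + 14   → row F = row D − 3·row E = (14, −13, 23)   [check: −13·466 + 23·264 = 14]
  16 = 1·14 + 2   → row G = row E − 1·row F = (2, 17, −30)   [check: 17·466 − 30·264 = 2]
  14 = 7·2 + 0   → remainder 0, stop. gcd = 2 (last nonzero row G).
So gcd(264, 466) = 2, with Bézout identity 17·466 − 30·264 = 2. Containment (⊇): the Bézout identity exhibits 2 as an element of (264, 466), giving (2) ⊆ (264, 466). Containment (⊆): since 2 | 264 and 2 | 466 (264 = 2·132, 466 = 2·233), every Z-linear combination of 264 and 466 is divisible by 2, so (264, 466) ⊆ (2). Therefore (264, 466) = (2), d = 2.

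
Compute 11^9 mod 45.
Use repeated squaring. Binary(9) = 1001. Walk through the bits of the exponent 9 left-to-right: at each bit after the leading one, square the running value, then multiply by 11 if the bit is 1 (always reducing mod 45):
  bit 1 = 1 (leading): start with 11.
  bit 2 = 0: square 11^2 = 121 ≡ 31 (mod 45).
  bit 3 = 0: square 31^2 = 961 ≡ 16 (mod 45).
  bit 4 = 1: square 16^2 = 256 ≡ 31; bit is 1, so multiply 31·11 = 341 ≡ 26 (mod 45).
Final value: 11^9 ≡ 26 (mod 45).

Final answer: 26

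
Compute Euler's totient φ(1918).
φ is multiplicative, with φ(p^e) = p^e − p^(e−1). Factorise 1918 = 2 · 7 · 137. Then
  φ(1918) = (2 − 1) · (7 − 1) · (137 − 1) = 1 · 6 · 136 = 816.

Final answer: φ(1918) = 816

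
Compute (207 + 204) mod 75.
Reduce the summands first: 207 ≡ 57, 204 ≡ 54 (mod 75), so 207 + 204 ≡ 57 + 54 (mod 75). 57 + 54 = 111; 111 = 1·75 + 36, so (207 + 204) mod 75 = 36.

Final answer: 36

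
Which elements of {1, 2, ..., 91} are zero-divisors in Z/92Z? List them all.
nonzero zero-divisors of Z/92Z = {2, 4, 6, 8, 10, 12, 14, 16, 18, 20, 22, 23, 24, 26, 28, 30, 32, 34, 36, 38, 40, 42, 44, 46, 48, 50, 52, 54, 56, 58, 60, 62, 64, 66, 68, 69, 70, 72, 74, 76, 78, 80, 82, 84, 86, 88, 90}

An element a ∈ Z/92Z (with a ≠ 0) is a zero-divisor iff gcd(a, 92) > 1 (because a is a unit precisely when gcd(a, n) = 1, and in Z/nZ every nonzero, non-unit element is a zero-divisor). Scan a = 1, ..., 91 and keep those with gcd(a, 92) > 1:
  gcd(2, 92) = 2, gcd(4, 92) = 4, gcd(6, 92) = 2, gcd(8, 92) = 4, gcd(10, 92) = 2, gcd(12, 92) = 4, gcd(14, 92) = 2, gcd(16, 92) = 4, gcd(18, 92) = 2, gcd(20, 92) = 4, gcd(22, 92) = 2, gcd(23, 92) = 23, gcd(24, 92) = 4, gcd(26, 92) = 2, gcd(28, 92) = 4, gcd(30, 92) = 2, gcd(32, 92) = 4, gcd(34, 92) = 2, gcd(36, 92) = 4, gcd(38, 92) = 2, gcd(40, 92) = 4, gcd(42, 92) = 2, gcd(44, 92) = 4, gcd(46, 92) = 46, gcd(48, 92) = 4, gcd(50, 92) = 2, gcd(52, 92) = 4, gcd(54, 92) = 2, gcd(56, 92) = 4, gcd(58, 92) = 2, gcd(60, 92) = 4, gcd(62, 92) = 2, gcd(64, 92) = 4, gcd(66, 92) = 2, gcd(68, 92) = 4, gcd(69, 92) = 23, gcd(70, 92) = 2, gcd(72, 92) = 4, gcd(74, 92) = 2, gcd(76, 92) = 4, gcd(78, 92) = 2, gcd(80, 92) = 4, gcd(82, 92) = 2, gcd(84, 92) = 4, gcd(86, 92) = 2, gcd(88, 92) = 4, gcd(90, 92) = 2.
All other a ∈ {1, ..., 91} have gcd(a, 92) = 1 and are units. So the nonzero zero-divisors are exactly the 47 values of a appearing in this scan.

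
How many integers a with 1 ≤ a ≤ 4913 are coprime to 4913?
The number of a ∈ {1, ..., 4913} with gcd(a, 4913) = 1 is by definition Euler's totient φ(4913). φ is multiplicative, with φ(p^e) = p^e − p^(e−1). Factorise 4913 = 17^3. Then
  φ(4913) = (17^3 − 17^2) = 4624 = 4624.
So there are 4624 such integers.

Final answer: 4624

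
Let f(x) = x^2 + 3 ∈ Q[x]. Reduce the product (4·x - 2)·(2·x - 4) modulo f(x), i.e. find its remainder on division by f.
First multiply in Q[x] without reducing: a · b = 8·x^2 - 20·x + 8. Now divide by f(x) = x^2 + 3, eliminating the leading term at each step:
  leading term 8·x^2: subtract (8)·f(x) = 8·x^2 + 24, leaving -20·x - 16
The degree is now < 2, so this is the remainder. Hence a · b ≡ -20·x - 16 in Q[x]/(f).

Final answer: a · b ≡ -20·x - 16 (mod f(x))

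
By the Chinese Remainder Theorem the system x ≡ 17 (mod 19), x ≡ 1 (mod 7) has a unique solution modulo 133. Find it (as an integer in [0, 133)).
The moduli 19, 7 are pairwise coprime, so by the CRT there is a unique solution mod 19·7 = 133.
Solve by successive substitution. Start with x ≡ 17 (mod 19).
  Combine with x ≡ 1 (mod 7): write x = 17 + 19·t and require 17 + 19·t ≡ 1 (mod 7), i.e. 19·t ≡ 1 − 17 ≡ 5 (mod 7). Since 19^(−1) ≡ 3 (mod 7) (19 ≡ 5 (mod 7)), t ≡ 3·5 ≡ 1 (mod 7). So x ≡ 17 + 19·1 = 36 (mod 133).
Unique solution in [0, 133): x = 36.

Final answer: x ≡ 36 (mod 133); the representative in [0, 133) is 36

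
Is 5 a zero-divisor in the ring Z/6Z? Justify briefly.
NO

gcd(5, 6) = 1, so 5 is a unit in Z/6Z (it has a multiplicative inverse). A unit cannot be a zero-divisor: if 5·b ≡ 0 then multiplying both sides by 5^(−1) gives b ≡ 0. So 5 is not a zero-divisor.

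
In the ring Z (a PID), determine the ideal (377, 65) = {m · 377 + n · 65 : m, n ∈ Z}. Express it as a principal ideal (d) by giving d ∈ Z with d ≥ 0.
(377, 65) = (13); d = 13

In the PID Z, (a, b) is generated by gcd(a, b). Compute gcd(377, 65) with the extended Euclidean algorithm, tracking rows (r, s, t) with s·377 + t·65 = r:
  row A: (377, 1, 0)   [1·377 + 0·65 = 377]
  row B: (65, 0, 1)   [0·377 + 1·65 = 65]
  377 = 5·65 + 52   → row C = row A − 5·row B = (52, 1, −5)   [check: 1·377 − 5·65 = 52]
  65 = 1·52 + 13   → row D = row B − 1·row C = (13, −1, 6)   [check: −1·377 + 6·65 = 13]
  52 = 4·13 + 0   → remainder 0, stop. gcd = 13 (last nonzero row D).
So gcd(377, 65) = 13, with Bézout identity −1·377 + 6·65 = 13. Containment (⊇): the Bézout identity exhibits 13 as an element of (377, 65), giving (13) ⊆ (377, 65). Containment (⊆): since 13 | 377 and 13 | 65 (377 = 13·29, 65 = 13·5), every Z-linear combination of 377 and 65 is divisible by 13, so (377, 65) ⊆ (13). Therefore (377, 65) = (13), d = 13.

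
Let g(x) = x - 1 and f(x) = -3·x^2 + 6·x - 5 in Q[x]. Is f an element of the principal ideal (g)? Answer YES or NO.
In Q[x] the ideal (g) consists of all multiples of g, so f ∈ (g) iff g | f, i.e. iff the remainder of f on division by g is 0. Divide f by g (g is monic, so eliminate the leading term of the running remainder at each step):
  leading term -3·x^2: subtract (-3·x)·g(x) = -3·x^2 + 3·x, leaving 3·x - 5
  leading term 3·x: subtract (3)·g(x) = 3·x - 3, leaving -2
The remainder r(x) = -2 ≠ 0 (and deg r < deg g), so g ∤ f, i.e. f ∉ (g).

Final answer: NO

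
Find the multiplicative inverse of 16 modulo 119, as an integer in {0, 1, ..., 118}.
16^(−1) ≡ 67 (mod 119)

Apply the extended Euclidean algorithm to (119, 16), tracking rows (r, s, t) with s·119 + t·16 = r. Each division r_prev = q·r_cur + r_new produces the new row as (previous row) − q·(current row):
  row A: (119, 1, 0)   [1·119 + 0·16 = 119]
  row B: (16, 0, 1)   [0·119 + 1·16 = 16]
  119 = 7·16 + 7   → row C = row A − 7·row B = (7, 1, −7)   [check: 1·119 − 7·16 = 7]
  16 = 2·7 + 2   → row D = row B − 2·row C = (2, −2, 15)   [check: −2·119 + 15·16 = 2]
  7 = 3·2 + 1   → row E = row C − 3·row D = (1, 7, −52)   [check: 7·119 − 52·16 = 1]
  2 = 2·1 + 0   → remainder 0, stop. gcd = 1 (last nonzero row E).
The gcd is 1, so 16 is invertible mod 119. The last nonzero row gives 7·119 − 52·16 = 1, so t = −52. So 16^(−1) ≡ −52 ≡ 67 (mod 119). Verify: 16 · 67 = 1072 ≡ 1 (mod 119). ✓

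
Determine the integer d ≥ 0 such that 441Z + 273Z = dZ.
(441, 273) = (21); d = 21

In the PID Z, (a, b) is generated by gcd(a, b). Compute gcd(441, 273) with the extended Euclidean algorithm, tracking rows (r, s, t) with s·441 + t·273 = r:
  row A: (441, 1, 0)   [1·441 + 0·273 = 441]
  row B: (273, 0, 1)   [0·441 + 1·273 = 273]
  441 = 1·273 + 168   → row C = row A − 1·row B = (168, 1, −1)   [check: 1·441 − 1·273 = 168]
  273 = 1·168 + 105   → row D = row B − 1·row C = (105, −1, 2)   [check: −1·441 + 2·273 = 105]
  168 = 1·105 + 63   → row E = row C − 1·row D = (63, 2, −3)   [check: 2·441 − 3·273 = 63]
  105 = 1·63 + 42   → row F = row D − 1·row E = (42, −3, 5)   [check: −3·441 + 5·273 = 42]
  63 = 1·42 + 21   → row G = row E − 1·row F = (21, 5, −8)   [check: 5·441 − 8·273 = 21]
  42 = 2·21 + 0   → remainder 0, stop. gcd = 21 (last nonzero row G).
So gcd(441, 273) = 21, with Bézout identity 5·441 − 8·273 = 21. Containment (⊇): the Bézout identity exhibits 21 as an element of (441, 273), giving (21) ⊆ (441, 273). Containment (⊆): since 21 | 441 and 21 | 273 (441 = 21·21, 273 = 21·13), every Z-linear combination of 441 and 273 is divisible by 21, so (441, 273) ⊆ (21). Therefore (441, 273) = (21), d = 21.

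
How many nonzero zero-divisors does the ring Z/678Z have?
Z/678Z has 453 nonzero zero-divisors

In Z/678Z each nonzero element is either a unit (gcd with 678 is 1) or a zero-divisor (gcd > 1). The number of units is φ(678): factorise 678 = 2 · 3 · 113, so φ(678) = (2 − 1) · (3 − 1) · (113 − 1) = 1 · 2 · 112 = 224. The nonzero elements number 678 − 1 = 677. Hence the nonzero zero-divisors number 677 − 224 = 453.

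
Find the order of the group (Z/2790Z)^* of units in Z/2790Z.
(Z/2790Z)^* consists of the classes a with gcd(a, 2790) = 1, so its order is φ(2790). φ is multiplicative, with φ(p^e) = p^e − p^(e−1). Factorise 2790 = 2 · 3^2 · 5 · 31. Then
  φ(2790) = (2 − 1) · (3^2 − 3^1) · (5 − 1) · (31 − 1) = 1 · 6 · 4 · 30 = 720.
Thus |(Z/2790Z)^*| = 720.

Final answer: |(Z/2790Z)^*| = 720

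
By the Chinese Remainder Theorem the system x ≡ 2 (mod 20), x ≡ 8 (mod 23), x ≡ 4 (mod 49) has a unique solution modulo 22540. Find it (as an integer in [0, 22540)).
The moduli 20, 23, 49 are pairwise coprime, so by the CRT there is a unique solution mod 20·23·49 = 22540.
Solve by successive substitution. Start with x ≡ 2 (mod 20).
  Combine with x ≡ 8 (mod 23): write x = 2 + 20·t and require 2 + 20·t ≡ 8 (mod 23), i.e. 20·t ≡ 8 − 2 ≡ 6 (mod 23). Since 20^(−1) ≡ 15 (mod 23), t ≡ 15·6 ≡ 21 (mod 23). So x ≡ 2 + 20·21 = 422 (mod 460).
  Combine with x ≡ 4 (mod 49): write x = 422 + 460·t and require 422 + 460·t ≡ 4 (mod 49), i.e. 460·t ≡ 4 − 422 ≡ 23 (mod 49). Since 460^(−1) ≡ 31 (mod 49) (460 ≡ 19 (mod 49)), t ≡ 31·23 ≡ 27 (mod 49). So x ≡ 422 + 460·27 = 12842 (mod 22540).
Unique solution in [0, 22540): x = 12842.

Final answer: x ≡ 12842 (mod 22540); the representative in [0, 22540) is 12842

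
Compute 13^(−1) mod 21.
13^(−1) ≡ 13 (mod 21)

Apply the extended Euclidean algorithm to (21, 13), tracking rows (r, s, t) with s·21 + t·13 = r. Each division r_prev = q·r_cur + r_new produces the new row as (previous row) − q·(current row):
  row A: (21, 1, 0)   [1·21 + 0·13 = 21]
  row B: (13, 0, 1)   [0·21 + 1·13 = 13]
  21 = 1·13 + 8   → row C = row A − 1·row B = (8, 1, −1)   [check: 1·21 − 1·13 = 8]
  13 = 1·8 + 5   → row D = row B − 1·row C = (5, −1, 2)   [check: −1·21 + 2·13 = 5]
  8 = 1·5 + 3   → row E = row C − 1·row D = (3, 2, −3)   [check: 2·21 − 3·13 = 3]
  5 = 1·3 + 2   → row F = row D − 1·row E = (2, −3, 5)   [check: −3·21 + 5·13 = 2]
  3 = 1·2 + 1   → row G = row E − 1·row F = (1, 5, −8)   [check: 5·21 − 8·13 = 1]
  2 = 2·1 + 0   → remainder 0, stop. gcd = 1 (last nonzero row G).
The gcd is 1, so 13 is invertible mod 21. The last nonzero row gives 5·21 − 8·13 = 1, so t = −8. So 13^(−1) ≡ −8 ≡ 13 (mod 21). Verify: 13 · 13 = 169 ≡ 1 (mod 21). ✓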